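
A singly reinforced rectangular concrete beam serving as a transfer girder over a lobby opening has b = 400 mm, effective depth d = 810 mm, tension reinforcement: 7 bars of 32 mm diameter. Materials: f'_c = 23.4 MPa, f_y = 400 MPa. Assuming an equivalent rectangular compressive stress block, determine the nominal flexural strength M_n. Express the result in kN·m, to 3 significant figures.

M_n ≈ 1500 kN·m

A_s = 7 × 804 = 5628 mm².
T = A_s f_y = 5628 × 400 = 2251200 N = 2251.2 kN.
From C = T: a = T/(0.85 f'_c b) = 2251200/(0.85 × 23.4 × 400) = 282.96 mm.
M_n = T(d − a/2) = 2251.2 kN × (810 − 141.48) mm = 1504.97 kN·m.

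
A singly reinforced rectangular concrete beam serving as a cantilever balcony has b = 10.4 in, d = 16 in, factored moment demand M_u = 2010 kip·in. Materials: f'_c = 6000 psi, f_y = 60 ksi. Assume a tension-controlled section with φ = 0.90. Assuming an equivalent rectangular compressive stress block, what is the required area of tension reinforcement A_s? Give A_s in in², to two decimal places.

M_n = M_u/φ = 2010/0.90 = 2233.33 kip·in.
From M_n = 0.85 f'_c a b (d − a/2):
a = d − √(d² − 2M_n/(0.85 f'_c b)) = 16 − √(16² − 2 × 2233.33/(0.85 × 6 × 10.4)) = 2.893 in.
A_s = 0.85 f'_c a b / f_y = 0.85 × 6 × 2.893 × 10.4 / 60 = 2.557 in².

A_s ≈ 2.56 in²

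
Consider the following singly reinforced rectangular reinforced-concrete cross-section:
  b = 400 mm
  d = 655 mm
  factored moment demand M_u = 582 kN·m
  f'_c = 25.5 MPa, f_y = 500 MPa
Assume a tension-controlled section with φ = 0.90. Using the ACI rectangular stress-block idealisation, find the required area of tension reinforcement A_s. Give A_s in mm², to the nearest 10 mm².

M_n = M_u/φ = 582/0.90 = 646.667 kN·m.
With M_n = 0.85 f'_c a b (d − a/2), solve the quadratic for a:
a = d − √(d² − 2M_n/(0.85 f'_c b)) = 655 − √(655² − 2 × 646.667×10⁶/(0.85 × 25.5 × 400)) = 125.99 mm.
A_s = 0.85 f'_c a b / f_y = 0.85 × 25.5 × 125.99 × 400 / 500 = 2184.7 mm².

A_s ≈ 2180 mm²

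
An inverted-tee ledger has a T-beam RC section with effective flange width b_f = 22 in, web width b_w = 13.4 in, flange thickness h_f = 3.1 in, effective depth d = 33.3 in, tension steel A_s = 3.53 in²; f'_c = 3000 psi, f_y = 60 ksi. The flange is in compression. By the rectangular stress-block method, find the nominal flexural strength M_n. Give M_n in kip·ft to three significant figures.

M_n ≈ 554 kip·ft

Tension: T = A_s f_y = 3.53 × 60 = 211.8 kips.
Try a within the flange: a = T/(0.85 f'_c b_f) = 211.8/(0.85 × 3 × 22) = 3.775 in.
a = 3.775 > h_f = 3.1 in: the block extends into the web. Split into flange-overhang and web parts.
C_f = 0.85 f'_c (b_f − b_w) h_f = 0.85 × 3 × (22 − 13.4) × 3.1 = 68.0 kips.
Remaining web compression depth: a_w = (T − C_f)/(0.85 f'_c b_w) = (211.8 − 68.0)/(0.85 × 3 × 13.4) = 4.208 in.
M_n = C_f(d − h_f/2) + (T − C_f)(d − a_w/2) = 68.0 × (33.3 − 1.55) + 143.8 × (33.3 − 2.104) = 2159.0 + 4486.0 = 6645.0 kip·in.
M_n = 6645.0/12 = 553.75 kip·ft.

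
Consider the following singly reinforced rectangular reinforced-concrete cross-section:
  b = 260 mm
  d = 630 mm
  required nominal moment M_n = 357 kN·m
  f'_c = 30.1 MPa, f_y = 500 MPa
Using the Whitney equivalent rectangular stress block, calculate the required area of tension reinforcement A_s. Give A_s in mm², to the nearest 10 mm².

With M_n = 0.85 f'_c a b (d − a/2), solve the quadratic for a:
a = d − √(d² − 2M_n/(0.85 f'_c b)) = 630 − √(630² − 2 × 357×10⁶/(0.85 × 30.1 × 260)) = 91.89 mm.
A_s = 0.85 f'_c a b / f_y = 0.85 × 30.1 × 91.89 × 260 / 500 = 1222.5 mm².

A_s ≈ 1220 mm²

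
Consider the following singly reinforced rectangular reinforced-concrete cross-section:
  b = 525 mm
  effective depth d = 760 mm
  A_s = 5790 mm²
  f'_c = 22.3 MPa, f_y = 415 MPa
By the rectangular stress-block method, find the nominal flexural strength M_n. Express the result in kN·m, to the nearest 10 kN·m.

T = A_s f_y = 5790 × 415 = 2402850 N = 2402.85 kN.
From C = T: a = T/(0.85 f'_c b) = 2402850/(0.85 × 22.3 × 525) = 241.46 mm.
M_n = T(d − a/2) = 2402.85 kN × (760 − 120.73) mm = 1536.07 kN·m.

M_n ≈ 1540 kN·m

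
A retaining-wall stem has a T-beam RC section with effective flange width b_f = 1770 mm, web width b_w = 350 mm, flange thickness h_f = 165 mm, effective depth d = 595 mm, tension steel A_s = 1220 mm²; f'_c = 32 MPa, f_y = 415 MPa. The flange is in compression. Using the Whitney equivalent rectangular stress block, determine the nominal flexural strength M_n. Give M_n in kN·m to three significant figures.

M_n ≈ 299 kN·m

Tension: T = A_s f_y = 1220 × 415 = 506300 N.
Try a within the flange: a = T/(0.85 f'_c b_f) = 506300/(0.85 × 32 × 1770) = 10.52 mm.
Since a = 10.52 ≤ h_f = 165 mm, the stress block lies entirely in the flange; analyse as a rectangular beam of width b_f.
M_n = T(d − a/2) = 506300 × (595 − 5.26) = 298.59 × 10⁶ N·mm.
M_n = 298.59 kN·m.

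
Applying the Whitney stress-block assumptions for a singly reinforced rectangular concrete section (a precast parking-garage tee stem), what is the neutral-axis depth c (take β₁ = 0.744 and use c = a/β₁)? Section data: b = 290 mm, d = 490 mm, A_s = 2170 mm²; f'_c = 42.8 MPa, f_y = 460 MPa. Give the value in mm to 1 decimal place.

T = A_s f_y = 2170 × 460 = 998200 N = 998.2 kN.
Setting C = 0.85 f'_c a b equal to T: a = 998200/(0.85 × 42.8 × 290) = 94.614 mm.
With β₁ = 0.744, c = a/β₁ = 94.614/0.744 = 127.2 mm.

c ≈ 127.2 mm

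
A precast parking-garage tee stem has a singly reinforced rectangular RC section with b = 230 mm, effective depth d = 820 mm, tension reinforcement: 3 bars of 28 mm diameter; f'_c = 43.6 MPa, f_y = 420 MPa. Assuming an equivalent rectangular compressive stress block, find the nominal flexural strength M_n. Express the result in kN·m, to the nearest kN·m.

A_s = 3 × 616 = 1848 mm².
T = A_s f_y = 1848 × 420 = 776160 N = 776.16 kN.
From C = T: a = T/(0.85 f'_c b) = 776160/(0.85 × 43.6 × 230) = 91.06 mm.
M_n = T(d − a/2) = 776.16 kN × (820 − 45.53) mm = 601.11 kN·m.

M_n ≈ 601 kN·m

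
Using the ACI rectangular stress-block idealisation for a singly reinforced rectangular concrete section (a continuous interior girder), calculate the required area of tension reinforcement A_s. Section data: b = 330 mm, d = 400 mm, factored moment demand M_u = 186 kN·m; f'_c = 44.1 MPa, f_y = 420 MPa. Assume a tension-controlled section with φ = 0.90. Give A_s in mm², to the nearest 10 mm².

A_s ≈ 1300 mm²

M_n = M_u/φ = 186/0.90 = 206.667 kN·m.
With M_n = 0.85 f'_c a b (d − a/2), solve the quadratic for a:
a = d − √(d² − 2M_n/(0.85 f'_c b)) = 400 − √(400² − 2 × 206.667×10⁶/(0.85 × 44.1 × 330)) = 44.21 mm.
A_s = 0.85 f'_c a b / f_y = 0.85 × 44.1 × 44.21 × 330 / 420 = 1302.1 mm².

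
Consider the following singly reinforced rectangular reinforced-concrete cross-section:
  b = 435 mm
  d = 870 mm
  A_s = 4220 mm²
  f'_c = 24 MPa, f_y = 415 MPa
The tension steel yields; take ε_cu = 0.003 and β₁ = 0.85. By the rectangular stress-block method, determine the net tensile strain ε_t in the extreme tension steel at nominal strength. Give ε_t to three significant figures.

a = A_s f_y/(0.85 f'_c b) = 197.35 mm.
β₁ = 0.85, so c = a/β₁ = 197.35/0.85 = 232.18 mm.
From the linear strain diagram with ε_cu = 0.003: ε_t = 0.003 (d − c)/c = 0.003 × (870 − 232.18)/232.18 = 0.00824.
Since ε_t ≥ 0.005, the section is tension-controlled.

ε_t ≈ 0.00824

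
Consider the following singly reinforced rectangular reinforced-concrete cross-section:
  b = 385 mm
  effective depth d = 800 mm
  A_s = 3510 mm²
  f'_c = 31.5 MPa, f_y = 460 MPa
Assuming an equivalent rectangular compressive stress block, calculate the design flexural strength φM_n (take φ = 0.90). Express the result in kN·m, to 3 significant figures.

φM_n ≈ 1050 kN·m

T = A_s f_y = 3510 × 460 = 1614600 N = 1614.6 kN.
From C = T: a = T/(0.85 f'_c b) = 1614600/(0.85 × 31.5 × 385) = 156.63 mm.
M_n = T(d − a/2) = 1614.6 kN × (800 − 78.315) mm = 1165.23 kN·m.
φM_n = 0.90 × 1165.23 = 1048.71 kN·m.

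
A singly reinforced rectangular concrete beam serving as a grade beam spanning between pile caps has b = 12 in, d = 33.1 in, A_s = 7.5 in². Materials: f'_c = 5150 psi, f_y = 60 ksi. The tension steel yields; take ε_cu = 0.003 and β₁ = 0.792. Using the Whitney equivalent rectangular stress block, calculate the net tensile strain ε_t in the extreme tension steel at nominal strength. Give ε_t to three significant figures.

ε_t ≈ 0.00618

a = A_s f_y/(0.85 f'_c b) = 8.567 in.
β₁ = 0.792, so c = a/β₁ = 8.567/0.792 = 10.817 in.
From the linear strain diagram with ε_cu = 0.003: ε_t = 0.003 (d − c)/c = 0.003 × (33.1 − 10.817)/10.817 = 0.00618.
Since ε_t ≥ 0.005, the section is tension-controlled.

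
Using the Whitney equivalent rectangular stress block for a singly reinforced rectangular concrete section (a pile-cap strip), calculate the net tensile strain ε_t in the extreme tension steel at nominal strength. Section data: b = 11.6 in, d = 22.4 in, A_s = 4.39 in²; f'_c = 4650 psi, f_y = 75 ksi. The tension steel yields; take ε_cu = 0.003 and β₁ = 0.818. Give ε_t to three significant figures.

a = A_s f_y/(0.85 f'_c b) = 7.181 in.
β₁ = 0.818, so c = a/β₁ = 7.181/0.818 = 8.779 in.
From the linear strain diagram with ε_cu = 0.003: ε_t = 0.003 (d − c)/c = 0.003 × (22.4 − 8.779)/8.779 = 0.00465.
ε_t is between 0.004 and 0.005 — transition zone.

ε_t ≈ 0.00465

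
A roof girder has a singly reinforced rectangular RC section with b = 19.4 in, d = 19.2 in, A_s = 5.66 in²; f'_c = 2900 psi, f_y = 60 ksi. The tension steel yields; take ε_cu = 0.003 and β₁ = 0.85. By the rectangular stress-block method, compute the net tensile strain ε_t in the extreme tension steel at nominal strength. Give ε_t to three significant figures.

ε_t ≈ 0.00389

a = A_s f_y/(0.85 f'_c b) = 7.101 in.
β₁ = 0.85, so c = a/β₁ = 7.101/0.85 = 8.354 in.
From the linear strain diagram with ε_cu = 0.003: ε_t = 0.003 (d − c)/c = 0.003 × (19.2 − 8.354)/8.354 = 0.00389.
ε_t < 0.004 — the section is over-reinforced for flexure under ACI limits.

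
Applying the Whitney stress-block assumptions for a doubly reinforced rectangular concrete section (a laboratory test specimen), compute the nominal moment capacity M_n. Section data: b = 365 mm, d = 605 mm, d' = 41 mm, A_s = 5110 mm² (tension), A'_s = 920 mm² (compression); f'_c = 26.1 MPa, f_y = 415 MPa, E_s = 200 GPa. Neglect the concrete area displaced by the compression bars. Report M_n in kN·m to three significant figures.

M_n ≈ 1080 kN·m

Assume both tension and compression steel yield.
Net tension couple steel: A_s − A'_s = 4190 mm².
a = (A_s − A'_s) f_y / (0.85 f'_c b) = 1738850/(0.85 × 26.1 × 365) = 214.74 mm.
c = a/β₁ = 214.74/0.85 = 252.64 mm; ε'_s = 0.003(c − d')/c = 0.0025 ≥ f_y/E_s = 0.0021, so compression steel does yield.
M_n = (A_s − A'_s) f_y (d − a/2) + A'_s f_y (d − d') = [1738850 × (605 − 107.37) + 381800 × (605 − 41)] × 10⁻⁶ = 865.30 + 215.34 = 1080.64 kN·m.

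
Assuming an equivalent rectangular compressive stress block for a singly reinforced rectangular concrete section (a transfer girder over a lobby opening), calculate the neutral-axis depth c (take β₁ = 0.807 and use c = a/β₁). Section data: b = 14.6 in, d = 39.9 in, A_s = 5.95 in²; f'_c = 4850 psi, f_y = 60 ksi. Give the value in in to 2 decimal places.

c ≈ 7.35 in

T = A_s f_y = 5.95 × 60 = 357 kips.
a = T/(0.85 f'_c b) = 357/(0.85 × 4.85 × 14.6) = 5.9314 in.
With β₁ = 0.807, c = a/β₁ = 5.9314/0.807 = 7.35 in.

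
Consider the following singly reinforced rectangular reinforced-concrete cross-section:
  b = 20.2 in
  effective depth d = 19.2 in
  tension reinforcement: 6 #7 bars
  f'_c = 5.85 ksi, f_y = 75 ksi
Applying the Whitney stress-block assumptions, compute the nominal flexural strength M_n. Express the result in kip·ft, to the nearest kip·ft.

M_n ≈ 402 kip·ft

A_s = 6 × 0.6 = 3.6 in².
T = A_s f_y = 3.6 × 75 = 270 kips.
a = T/(0.85 f'_c b) = 270/(0.85 × 5.85 × 20.2) = 2.688 in.
M_n = T(d − a/2) = 270 × (19.2 − 1.344) = 4821.1 kip·in = 4821.1/12 = 401.76 kip·ft.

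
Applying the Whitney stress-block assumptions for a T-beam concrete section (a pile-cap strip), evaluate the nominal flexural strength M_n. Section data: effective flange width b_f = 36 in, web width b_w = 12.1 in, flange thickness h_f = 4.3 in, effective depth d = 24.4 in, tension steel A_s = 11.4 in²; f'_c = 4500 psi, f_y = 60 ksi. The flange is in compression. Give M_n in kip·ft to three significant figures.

Tension: T = A_s f_y = 11.4 × 60 = 684 kips.
Try a within the flange: a = T/(0.85 f'_c b_f) = 684/(0.85 × 4.5 × 36) = 4.967 in.
a = 4.967 > h_f = 4.3 in: the block extends into the web. Split into flange-overhang and web parts.
C_f = 0.85 f'_c (b_f − b_w) h_f = 0.85 × 4.5 × (36 − 12.1) × 4.3 = 393.1 kips.
Remaining web compression depth: a_w = (T − C_f)/(0.85 f'_c b_w) = (684 − 393.1)/(0.85 × 4.5 × 12.1) = 6.285 in.
M_n = C_f(d − h_f/2) + (T − C_f)(d − a_w/2) = 393.1 × (24.4 − 2.15) + 290.9 × (24.4 − 3.1425) = 8746.5 + 6183.8 = 14930.3 kip·in.
M_n = 14930.3/12 = 1244.19 kip·ft.

M_n ≈ 1240 kip·ft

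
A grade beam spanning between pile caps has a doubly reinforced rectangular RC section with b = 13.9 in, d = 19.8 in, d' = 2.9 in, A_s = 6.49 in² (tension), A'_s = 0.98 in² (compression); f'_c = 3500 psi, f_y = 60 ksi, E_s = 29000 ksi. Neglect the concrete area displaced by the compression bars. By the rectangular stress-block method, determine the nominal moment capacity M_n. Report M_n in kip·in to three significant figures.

M_n ≈ 6220 kip·in

Assume both steels yield.
a = (A_s − A'_s) f_y/(0.85 f'_c b) = (6.49 − 0.98) × 60/(0.85 × 3.5 × 13.9) = 7.995 in.
c = a/β₁ = 7.995/0.85 = 9.406 in; ε'_s = 0.003(c − d')/c = 0.0021 ≥ ε_y = 0.0021, so the compression steel yields.
M_n = (A_s − A'_s) f_y (d − a/2) + A'_s f_y (d − d') = 330.6 × (19.8 − 3.9975) + 58.8 × (19.8 − 2.9) = 5224.3 + 993.7 = 6218.0 kip·in.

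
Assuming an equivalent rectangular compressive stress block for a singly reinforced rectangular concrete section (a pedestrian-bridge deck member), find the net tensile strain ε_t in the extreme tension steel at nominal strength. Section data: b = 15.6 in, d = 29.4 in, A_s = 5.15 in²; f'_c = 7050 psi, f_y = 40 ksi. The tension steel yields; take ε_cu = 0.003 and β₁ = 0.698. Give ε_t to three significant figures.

ε_t ≈ 0.0249

a = A_s f_y/(0.85 f'_c b) = 2.204 in.
β₁ = 0.698, so c = a/β₁ = 2.204/0.698 = 3.158 in.
From the linear strain diagram with ε_cu = 0.003: ε_t = 0.003 (d − c)/c = 0.003 × (29.4 − 3.158)/3.158 = 0.0249.
Since ε_t ≥ 0.005, the section is tension-controlled.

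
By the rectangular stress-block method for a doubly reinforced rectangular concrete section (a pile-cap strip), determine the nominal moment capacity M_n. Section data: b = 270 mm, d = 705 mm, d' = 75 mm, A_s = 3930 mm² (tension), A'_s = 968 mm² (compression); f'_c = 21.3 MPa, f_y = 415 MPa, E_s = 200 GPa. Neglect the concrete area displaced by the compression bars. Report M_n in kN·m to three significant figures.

M_n ≈ 965 kN·m

Assume both tension and compression steel yield.
Net tension couple steel: A_s − A'_s = 2962 mm².
a = (A_s − A'_s) f_y / (0.85 f'_c b) = 1229230/(0.85 × 21.3 × 270) = 251.46 mm.
c = a/β₁ = 251.46/0.85 = 295.84 mm; ε'_s = 0.003(c − d')/c = 0.0022 ≥ f_y/E_s = 0.0021, so compression steel does yield.
M_n = (A_s − A'_s) f_y (d − a/2) + A'_s f_y (d − d') = [1229230 × (705 − 125.73) + 401720 × (705 − 75)] × 10⁻⁶ = 712.06 + 253.08 = 965.14 kN·m.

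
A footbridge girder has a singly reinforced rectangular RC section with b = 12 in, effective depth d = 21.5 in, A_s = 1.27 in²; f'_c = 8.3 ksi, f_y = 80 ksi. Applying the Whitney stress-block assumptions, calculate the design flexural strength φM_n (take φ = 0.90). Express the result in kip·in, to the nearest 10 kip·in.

T = A_s f_y = 1.27 × 80 = 101.6 kips.
a = T/(0.85 f'_c b) = 101.6/(0.85 × 8.3 × 12) = 1.200 in.
M_n = T(d − a/2) = 101.6 × (21.5 − 0.6) = 2123.4 kip·in.
φM_n = 0.90 × 2123.4 = 1911.1 kip·in.

φM_n ≈ 1910 kip·in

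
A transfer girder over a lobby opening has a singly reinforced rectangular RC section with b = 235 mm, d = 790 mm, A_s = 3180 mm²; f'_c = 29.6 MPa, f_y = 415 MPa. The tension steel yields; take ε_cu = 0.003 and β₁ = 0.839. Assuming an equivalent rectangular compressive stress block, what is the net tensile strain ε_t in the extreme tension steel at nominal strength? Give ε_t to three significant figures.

ε_t ≈ 0.00591

a = A_s f_y/(0.85 f'_c b) = 223.20 mm.
β₁ = 0.839, so c = a/β₁ = 223.20/0.839 = 266.03 mm.
From the linear strain diagram with ε_cu = 0.003: ε_t = 0.003 (d − c)/c = 0.003 × (790 − 266.03)/266.03 = 0.00591.
Since ε_t ≥ 0.005, the section is tension-controlled.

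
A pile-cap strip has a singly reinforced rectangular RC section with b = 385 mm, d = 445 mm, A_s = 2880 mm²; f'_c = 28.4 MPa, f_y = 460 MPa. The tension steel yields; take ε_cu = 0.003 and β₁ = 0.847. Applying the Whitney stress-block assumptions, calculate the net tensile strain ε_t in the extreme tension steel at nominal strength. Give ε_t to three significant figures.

a = A_s f_y/(0.85 f'_c b) = 142.55 mm.
β₁ = 0.847, so c = a/β₁ = 142.55/0.847 = 168.30 mm.
From the linear strain diagram with ε_cu = 0.003: ε_t = 0.003 (d − c)/c = 0.003 × (445 − 168.30)/168.30 = 0.00493.
ε_t is between 0.004 and 0.005 — transition zone.

ε_t ≈ 0.00493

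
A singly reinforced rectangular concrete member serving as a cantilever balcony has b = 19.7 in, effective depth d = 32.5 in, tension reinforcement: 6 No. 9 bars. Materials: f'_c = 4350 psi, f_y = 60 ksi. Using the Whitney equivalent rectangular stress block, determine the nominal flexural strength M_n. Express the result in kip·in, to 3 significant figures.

A_s = 6 × 1 = 6 in².
T = A_s f_y = 6 × 60 = 360 kips.
a = T/(0.85 f'_c b) = 360/(0.85 × 4.35 × 19.7) = 4.942 in.
M_n = T(d − a/2) = 360 × (32.5 − 2.471) = 10810.4 kip·in.

M_n ≈ 10800 kip·in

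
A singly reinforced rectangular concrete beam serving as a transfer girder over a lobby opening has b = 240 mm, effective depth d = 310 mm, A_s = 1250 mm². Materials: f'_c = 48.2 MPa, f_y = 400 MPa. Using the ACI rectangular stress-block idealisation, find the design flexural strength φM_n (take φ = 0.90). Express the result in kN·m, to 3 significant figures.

T = A_s f_y = 1250 × 400 = 500000 N = 500 kN.
From C = T: a = T/(0.85 f'_c b) = 500000/(0.85 × 48.2 × 240) = 50.85 mm.
M_n = T(d − a/2) = 500 kN × (310 − 25.425) mm = 142.29 kN·m.
φM_n = 0.90 × 142.29 = 128.06 kN·m.

φM_n ≈ 128 kN·m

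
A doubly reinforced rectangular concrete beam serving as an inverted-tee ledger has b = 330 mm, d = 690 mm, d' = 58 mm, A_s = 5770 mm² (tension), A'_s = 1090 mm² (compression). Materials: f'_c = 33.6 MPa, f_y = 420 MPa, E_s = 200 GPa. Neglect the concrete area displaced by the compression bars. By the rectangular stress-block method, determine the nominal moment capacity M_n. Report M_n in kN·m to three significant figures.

M_n ≈ 1440 kN·m

Assume both tension and compression steel yield.
Net tension couple steel: A_s − A'_s = 4680 mm².
a = (A_s − A'_s) f_y / (0.85 f'_c b) = 1965600/(0.85 × 33.6 × 330) = 208.56 mm.
c = a/β₁ = 208.56/0.81 = 257.48 mm; ε'_s = 0.003(c − d')/c = 0.0023 ≥ f_y/E_s = 0.0021, so compression steel does yield.
M_n = (A_s − A'_s) f_y (d − a/2) + A'_s f_y (d − d') = [1965600 × (690 − 104.28) + 457800 × (690 − 58)] × 10⁻⁶ = 1151.29 + 289.33 = 1440.62 kN·m.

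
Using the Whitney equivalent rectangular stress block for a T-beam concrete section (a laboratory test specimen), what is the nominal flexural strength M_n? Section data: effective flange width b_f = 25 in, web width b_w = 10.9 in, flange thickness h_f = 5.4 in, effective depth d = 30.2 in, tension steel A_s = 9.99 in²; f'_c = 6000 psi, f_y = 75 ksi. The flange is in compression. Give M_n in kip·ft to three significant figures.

Tension: T = A_s f_y = 9.99 × 75 = 749.25 kips.
Try a within the flange: a = T/(0.85 f'_c b_f) = 749.25/(0.85 × 6 × 25) = 5.876 in.
a = 5.876 > h_f = 5.4 in: the block extends into the web. Split into flange-overhang and web parts.
C_f = 0.85 f'_c (b_f − b_w) h_f = 0.85 × 6 × (25 − 10.9) × 5.4 = 388.3 kips.
Remaining web compression depth: a_w = (T − C_f)/(0.85 f'_c b_w) = (749.25 − 388.3)/(0.85 × 6 × 10.9) = 6.493 in.
M_n = C_f(d − h_f/2) + (T − C_f)(d − a_w/2) = 388.3 × (30.2 − 2.7) + 360.95 × (30.2 − 3.2465) = 10678.3 + 9728.9 = 20407.2 kip·in.
M_n = 20407.2/12 = 1700.60 kip·ft.

M_n ≈ 1700 kip·ft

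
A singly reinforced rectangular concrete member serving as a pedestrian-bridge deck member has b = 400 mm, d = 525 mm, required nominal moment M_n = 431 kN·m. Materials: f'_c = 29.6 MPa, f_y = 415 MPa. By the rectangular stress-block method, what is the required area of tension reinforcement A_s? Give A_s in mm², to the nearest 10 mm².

With M_n = 0.85 f'_c a b (d − a/2), solve the quadratic for a:
a = d − √(d² − 2M_n/(0.85 f'_c b)) = 525 − √(525² − 2 × 431×10⁶/(0.85 × 29.6 × 400)) = 89.14 mm.
A_s = 0.85 f'_c a b / f_y = 0.85 × 29.6 × 89.14 × 400 / 415 = 2161.7 mm².

A_s ≈ 2160 mm²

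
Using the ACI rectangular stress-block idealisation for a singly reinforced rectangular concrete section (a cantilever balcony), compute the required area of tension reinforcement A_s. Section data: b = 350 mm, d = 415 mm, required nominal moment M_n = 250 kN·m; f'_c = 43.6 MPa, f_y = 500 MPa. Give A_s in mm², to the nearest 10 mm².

With M_n = 0.85 f'_c a b (d − a/2), solve the quadratic for a:
a = d − √(d² − 2M_n/(0.85 f'_c b)) = 415 − √(415² − 2 × 250×10⁶/(0.85 × 43.6 × 350)) = 49.38 mm.
A_s = 0.85 f'_c a b / f_y = 0.85 × 43.6 × 49.38 × 350 / 500 = 1281.0 mm².

A_s ≈ 1280 mm²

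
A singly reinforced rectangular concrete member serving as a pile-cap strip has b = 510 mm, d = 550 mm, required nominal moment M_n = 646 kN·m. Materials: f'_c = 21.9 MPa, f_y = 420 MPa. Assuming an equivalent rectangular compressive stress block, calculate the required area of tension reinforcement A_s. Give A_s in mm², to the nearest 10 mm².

A_s ≈ 3210 mm²

With M_n = 0.85 f'_c a b (d − a/2), solve the quadratic for a:
a = d − √(d² − 2M_n/(0.85 f'_c b)) = 550 − √(550² − 2 × 646×10⁶/(0.85 × 21.9 × 510)) = 142.07 mm.
A_s = 0.85 f'_c a b / f_y = 0.85 × 21.9 × 142.07 × 510 / 420 = 3211.3 mm².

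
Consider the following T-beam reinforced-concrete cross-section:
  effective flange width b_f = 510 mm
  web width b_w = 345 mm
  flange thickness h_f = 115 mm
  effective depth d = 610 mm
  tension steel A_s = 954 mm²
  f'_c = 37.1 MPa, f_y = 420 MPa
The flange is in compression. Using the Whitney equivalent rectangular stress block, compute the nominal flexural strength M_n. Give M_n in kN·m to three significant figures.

Tension: T = A_s f_y = 954 × 420 = 400680 N.
Try a within the flange: a = T/(0.85 f'_c b_f) = 400680/(0.85 × 37.1 × 510) = 24.91 mm.
Since a = 24.91 ≤ h_f = 115 mm, the stress block lies entirely in the flange; analyse as a rectangular beam of width b_f.
M_n = T(d − a/2) = 400680 × (610 − 12.455) = 239.42 × 10⁶ N·mm.
M_n = 239.42 kN·m.

M_n ≈ 239 kN·m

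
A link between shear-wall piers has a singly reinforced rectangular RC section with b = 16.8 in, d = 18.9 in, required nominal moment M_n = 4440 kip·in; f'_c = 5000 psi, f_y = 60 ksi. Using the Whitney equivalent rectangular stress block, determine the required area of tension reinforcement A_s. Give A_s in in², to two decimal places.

A_s ≈ 4.33 in²

From M_n = 0.85 f'_c a b (d − a/2):
a = d − √(d² − 2M_n/(0.85 f'_c b)) = 18.9 − √(18.9² − 2 × 4440/(0.85 × 5 × 16.8)) = 3.641 in.
A_s = 0.85 f'_c a b / f_y = 0.85 × 5 × 3.641 × 16.8 / 60 = 4.333 in².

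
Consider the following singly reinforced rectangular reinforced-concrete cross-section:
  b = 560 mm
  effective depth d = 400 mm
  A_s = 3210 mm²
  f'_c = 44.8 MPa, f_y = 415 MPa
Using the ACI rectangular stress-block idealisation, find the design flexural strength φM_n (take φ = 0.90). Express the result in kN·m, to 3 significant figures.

T = A_s f_y = 3210 × 415 = 1332150 N = 1332.15 kN.
From C = T: a = T/(0.85 f'_c b) = 1332150/(0.85 × 44.8 × 560) = 62.47 mm.
M_n = T(d − a/2) = 1332.15 kN × (400 − 31.235) mm = 491.25 kN·m.
φM_n = 0.90 × 491.25 = 442.13 kN·m.

φM_n ≈ 442 kN·m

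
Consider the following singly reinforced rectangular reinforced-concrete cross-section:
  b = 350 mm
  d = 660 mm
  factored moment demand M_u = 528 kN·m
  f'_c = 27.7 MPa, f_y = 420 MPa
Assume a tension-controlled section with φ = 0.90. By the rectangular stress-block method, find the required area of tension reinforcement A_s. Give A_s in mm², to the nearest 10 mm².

A_s ≈ 2330 mm²

M_n = M_u/φ = 528/0.90 = 586.667 kN·m.
With M_n = 0.85 f'_c a b (d − a/2), solve the quadratic for a:
a = d − √(d² − 2M_n/(0.85 f'_c b)) = 660 − √(660² − 2 × 586.667×10⁶/(0.85 × 27.7 × 350)) = 118.50 mm.
A_s = 0.85 f'_c a b / f_y = 0.85 × 27.7 × 118.50 × 350 / 420 = 2325.1 mm².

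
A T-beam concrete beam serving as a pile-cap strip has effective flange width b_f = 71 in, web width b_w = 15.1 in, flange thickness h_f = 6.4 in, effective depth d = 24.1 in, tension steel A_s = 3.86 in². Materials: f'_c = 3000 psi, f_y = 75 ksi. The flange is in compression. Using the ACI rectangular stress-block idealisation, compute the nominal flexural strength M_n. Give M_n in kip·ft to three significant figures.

Tension: T = A_s f_y = 3.86 × 75 = 289.5 kips.
Try a within the flange: a = T/(0.85 f'_c b_f) = 289.5/(0.85 × 3 × 71) = 1.599 in.
Since a = 1.599 ≤ h_f = 6.4 in, the stress block lies entirely in the flange; analyse as a rectangular beam of width b_f.
M_n = T(d − a/2) = 289.5 × (24.1 − 0.7995) = 6745.5 kip·in.
M_n = 6745.5/12 = 562.13 kip·ft.

M_n ≈ 562 kip·ft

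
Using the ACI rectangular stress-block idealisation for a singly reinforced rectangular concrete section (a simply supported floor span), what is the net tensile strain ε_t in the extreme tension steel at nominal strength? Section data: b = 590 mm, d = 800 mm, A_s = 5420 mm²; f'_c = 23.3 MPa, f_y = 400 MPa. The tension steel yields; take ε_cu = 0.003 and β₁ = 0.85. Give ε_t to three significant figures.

a = A_s f_y/(0.85 f'_c b) = 185.54 mm.
β₁ = 0.85, so c = a/β₁ = 185.54/0.85 = 218.28 mm.
From the linear strain diagram with ε_cu = 0.003: ε_t = 0.003 (d − c)/c = 0.003 × (800 − 218.28)/218.28 = 0.00800.
Since ε_t ≥ 0.005, the section is tension-controlled.

ε_t ≈ 0.00800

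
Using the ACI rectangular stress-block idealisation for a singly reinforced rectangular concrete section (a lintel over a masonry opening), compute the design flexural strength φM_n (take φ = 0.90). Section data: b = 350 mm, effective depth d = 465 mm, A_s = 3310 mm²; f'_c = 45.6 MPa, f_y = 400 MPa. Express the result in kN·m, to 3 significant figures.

φM_n ≈ 496 kN·m

T = A_s f_y = 3310 × 400 = 1324000 N = 1324 kN.
From C = T: a = T/(0.85 f'_c b) = 1324000/(0.85 × 45.6 × 350) = 97.60 mm.
M_n = T(d − a/2) = 1324 kN × (465 − 48.8) mm = 551.05 kN·m.
φM_n = 0.90 × 551.05 = 495.95 kN·m.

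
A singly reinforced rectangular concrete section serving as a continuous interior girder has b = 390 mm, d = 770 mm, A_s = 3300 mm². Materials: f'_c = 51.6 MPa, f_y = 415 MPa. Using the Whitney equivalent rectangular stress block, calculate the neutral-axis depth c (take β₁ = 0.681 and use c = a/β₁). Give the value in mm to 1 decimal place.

c ≈ 117.6 mm

T = A_s f_y = 3300 × 415 = 1369500 N = 1369.5 kN.
Setting C = 0.85 f'_c a b equal to T: a = 1369500/(0.85 × 51.6 × 390) = 80.062 mm.
With β₁ = 0.681, c = a/β₁ = 80.062/0.681 = 117.6 mm.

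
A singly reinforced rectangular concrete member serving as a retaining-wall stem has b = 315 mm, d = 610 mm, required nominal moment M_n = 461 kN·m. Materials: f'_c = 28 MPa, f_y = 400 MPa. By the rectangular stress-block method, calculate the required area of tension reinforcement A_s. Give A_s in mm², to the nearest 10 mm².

A_s ≈ 2080 mm²

With M_n = 0.85 f'_c a b (d − a/2), solve the quadratic for a:
a = d − √(d² − 2M_n/(0.85 f'_c b)) = 610 − √(610² − 2 × 461×10⁶/(0.85 × 28 × 315)) = 110.88 mm.
A_s = 0.85 f'_c a b / f_y = 0.85 × 28 × 110.88 × 315 / 400 = 2078.2 mm².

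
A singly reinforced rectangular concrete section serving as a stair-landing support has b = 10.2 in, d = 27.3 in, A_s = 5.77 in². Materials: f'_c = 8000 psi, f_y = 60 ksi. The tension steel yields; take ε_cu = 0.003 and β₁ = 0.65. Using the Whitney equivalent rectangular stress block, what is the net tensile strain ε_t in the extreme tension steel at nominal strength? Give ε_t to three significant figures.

ε_t ≈ 0.00767

a = A_s f_y/(0.85 f'_c b) = 4.991 in.
β₁ = 0.65, so c = a/β₁ = 4.991/0.65 = 7.678 in.
From the linear strain diagram with ε_cu = 0.003: ε_t = 0.003 (d − c)/c = 0.003 × (27.3 − 7.678)/7.678 = 0.00767.
Since ε_t ≥ 0.005, the section is tension-controlled.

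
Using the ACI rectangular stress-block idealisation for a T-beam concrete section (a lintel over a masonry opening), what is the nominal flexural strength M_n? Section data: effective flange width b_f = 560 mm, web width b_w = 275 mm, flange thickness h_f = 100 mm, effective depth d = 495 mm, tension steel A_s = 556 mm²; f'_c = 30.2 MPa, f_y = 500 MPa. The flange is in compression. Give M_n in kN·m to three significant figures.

M_n ≈ 135 kN·m

Tension: T = A_s f_y = 556 × 500 = 278000 N.
Try a within the flange: a = T/(0.85 f'_c b_f) = 278000/(0.85 × 30.2 × 560) = 19.34 mm.
Since a = 19.34 ≤ h_f = 100 mm, the stress block lies entirely in the flange; analyse as a rectangular beam of width b_f.
M_n = T(d − a/2) = 278000 × (495 − 9.67) = 134.92 × 10⁶ N·mm.
M_n = 134.92 kN·m.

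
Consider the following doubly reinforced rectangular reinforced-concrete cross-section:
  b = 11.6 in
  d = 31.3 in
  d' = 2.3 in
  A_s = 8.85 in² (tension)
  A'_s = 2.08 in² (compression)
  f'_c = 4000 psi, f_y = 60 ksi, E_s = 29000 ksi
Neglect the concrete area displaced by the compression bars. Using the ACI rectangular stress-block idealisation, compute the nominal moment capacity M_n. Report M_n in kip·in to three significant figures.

Assume both steels yield.
a = (A_s − A'_s) f_y/(0.85 f'_c b) = (8.85 − 2.08) × 60/(0.85 × 4 × 11.6) = 10.299 in.
c = a/β₁ = 10.299/0.85 = 12.116 in; ε'_s = 0.003(c − d')/c = 0.0024 ≥ ε_y = 0.0021, so the compression steel yields.
M_n = (A_s − A'_s) f_y (d − a/2) + A'_s f_y (d − d') = 406.2 × (31.3 − 5.1495) + 124.8 × (31.3 − 2.3) = 10622.3 + 3619.2 = 14241.5 kip·in.

M_n ≈ 14200 kip·in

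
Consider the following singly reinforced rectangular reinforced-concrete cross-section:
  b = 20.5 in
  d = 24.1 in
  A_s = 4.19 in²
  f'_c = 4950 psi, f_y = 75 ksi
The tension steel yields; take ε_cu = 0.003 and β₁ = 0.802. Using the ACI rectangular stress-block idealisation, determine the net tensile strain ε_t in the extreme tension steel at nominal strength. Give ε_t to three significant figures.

a = A_s f_y/(0.85 f'_c b) = 3.643 in.
β₁ = 0.802, so c = a/β₁ = 3.643/0.802 = 4.542 in.
From the linear strain diagram with ε_cu = 0.003: ε_t = 0.003 (d − c)/c = 0.003 × (24.1 − 4.542)/4.542 = 0.0129.
Since ε_t ≥ 0.005, the section is tension-controlled.

ε_t ≈ 0.0129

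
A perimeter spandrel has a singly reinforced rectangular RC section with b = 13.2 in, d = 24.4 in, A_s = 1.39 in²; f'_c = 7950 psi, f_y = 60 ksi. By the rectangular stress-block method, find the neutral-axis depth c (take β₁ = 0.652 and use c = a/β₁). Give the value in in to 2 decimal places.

c ≈ 1.43 in

T = A_s f_y = 1.39 × 60 = 83.4 kips.
a = T/(0.85 f'_c b) = 83.4/(0.85 × 7.95 × 13.2) = 0.9350 in.
With β₁ = 0.652, c = a/β₁ = 0.9350/0.652 = 1.43 in.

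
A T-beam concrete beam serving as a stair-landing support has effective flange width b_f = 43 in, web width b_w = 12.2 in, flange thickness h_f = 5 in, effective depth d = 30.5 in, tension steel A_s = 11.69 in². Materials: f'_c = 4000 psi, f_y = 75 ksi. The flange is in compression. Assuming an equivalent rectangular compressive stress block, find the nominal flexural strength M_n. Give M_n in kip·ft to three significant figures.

M_n ≈ 1990 kip·ft

Tension: T = A_s f_y = 11.69 × 75 = 876.75 kips.
Try a within the flange: a = T/(0.85 f'_c b_f) = 876.75/(0.85 × 4 × 43) = 5.997 in.
a = 5.997 > h_f = 5 in: the block extends into the web. Split into flange-overhang and web parts.
C_f = 0.85 f'_c (b_f − b_w) h_f = 0.85 × 4 × (43 − 12.2) × 5 = 523.6 kips.
Remaining web compression depth: a_w = (T − C_f)/(0.85 f'_c b_w) = (876.75 − 523.6)/(0.85 × 4 × 12.2) = 8.514 in.
M_n = C_f(d − h_f/2) + (T − C_f)(d − a_w/2) = 523.6 × (30.5 − 2.5) + 353.15 × (30.5 − 4.257) = 14660.8 + 9267.7 = 23928.5 kip·in.
M_n = 23928.5/12 = 1994.04 kip·ft.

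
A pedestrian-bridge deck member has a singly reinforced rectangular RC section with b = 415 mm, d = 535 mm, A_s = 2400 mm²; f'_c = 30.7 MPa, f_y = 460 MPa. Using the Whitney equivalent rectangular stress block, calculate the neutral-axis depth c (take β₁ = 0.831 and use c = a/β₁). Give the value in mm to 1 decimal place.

T = A_s f_y = 2400 × 460 = 1104000 N = 1104 kN.
Setting C = 0.85 f'_c a b equal to T: a = 1104000/(0.85 × 30.7 × 415) = 101.944 mm.
With β₁ = 0.831, c = a/β₁ = 101.944/0.831 = 122.7 mm.

c ≈ 122.7 mm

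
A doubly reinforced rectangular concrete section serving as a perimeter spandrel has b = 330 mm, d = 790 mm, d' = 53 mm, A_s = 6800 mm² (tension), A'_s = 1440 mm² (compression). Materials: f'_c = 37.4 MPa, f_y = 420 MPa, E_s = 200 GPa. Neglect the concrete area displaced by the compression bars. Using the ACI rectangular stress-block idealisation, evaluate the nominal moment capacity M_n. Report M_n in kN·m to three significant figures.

M_n ≈ 1980 kN·m

Assume both tension and compression steel yield.
Net tension couple steel: A_s − A'_s = 5360 mm².
a = (A_s − A'_s) f_y / (0.85 f'_c b) = 2251200/(0.85 × 37.4 × 330) = 214.59 mm.
c = a/β₁ = 214.59/0.783 = 274.06 mm; ε'_s = 0.003(c − d')/c = 0.0024 ≥ f_y/E_s = 0.0021, so compression steel does yield.
M_n = (A_s − A'_s) f_y (d − a/2) + A'_s f_y (d − d') = [2251200 × (790 − 107.295) + 604800 × (790 − 53)] × 10⁻⁶ = 1536.91 + 445.74 = 1982.65 kN·m.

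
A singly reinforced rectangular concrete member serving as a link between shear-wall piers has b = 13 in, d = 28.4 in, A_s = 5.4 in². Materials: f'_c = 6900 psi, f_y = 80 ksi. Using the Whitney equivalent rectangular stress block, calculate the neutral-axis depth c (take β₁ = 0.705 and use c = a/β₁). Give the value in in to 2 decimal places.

T = A_s f_y = 5.4 × 80 = 432 kips.
a = T/(0.85 f'_c b) = 432/(0.85 × 6.9 × 13) = 5.6659 in.
With β₁ = 0.705, c = a/β₁ = 5.6659/0.705 = 8.04 in.

c ≈ 8.04 in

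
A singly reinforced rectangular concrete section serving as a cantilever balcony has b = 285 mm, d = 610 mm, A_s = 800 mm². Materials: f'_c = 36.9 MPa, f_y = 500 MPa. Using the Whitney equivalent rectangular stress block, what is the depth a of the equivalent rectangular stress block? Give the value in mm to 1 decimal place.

a ≈ 44.7 mm

T = A_s f_y = 800 × 500 = 400000 N = 400 kN.
Setting C = 0.85 f'_c a b equal to T: a = 400000/(0.85 × 36.9 × 285) = 44.7 mm.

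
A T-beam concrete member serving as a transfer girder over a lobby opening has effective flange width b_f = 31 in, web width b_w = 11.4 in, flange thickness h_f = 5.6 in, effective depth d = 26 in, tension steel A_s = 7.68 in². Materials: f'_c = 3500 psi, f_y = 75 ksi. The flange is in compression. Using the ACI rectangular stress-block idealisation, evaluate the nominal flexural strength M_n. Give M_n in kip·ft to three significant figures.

Tension: T = A_s f_y = 7.68 × 75 = 576 kips.
Try a within the flange: a = T/(0.85 f'_c b_f) = 576/(0.85 × 3.5 × 31) = 6.246 in.
a = 6.246 > h_f = 5.6 in: the block extends into the web. Split into flange-overhang and web parts.
C_f = 0.85 f'_c (b_f − b_w) h_f = 0.85 × 3.5 × (31 − 11.4) × 5.6 = 326.5 kips.
Remaining web compression depth: a_w = (T − C_f)/(0.85 f'_c b_w) = (576 − 326.5)/(0.85 × 3.5 × 11.4) = 7.357 in.
M_n = C_f(d − h_f/2) + (T − C_f)(d − a_w/2) = 326.5 × (26 − 2.8) + 249.5 × (26 − 3.6785) = 7574.8 + 5569.2 = 13144.0 kip·in.
M_n = 13144.0/12 = 1095.33 kip·ft.

M_n ≈ 1100 kip·ft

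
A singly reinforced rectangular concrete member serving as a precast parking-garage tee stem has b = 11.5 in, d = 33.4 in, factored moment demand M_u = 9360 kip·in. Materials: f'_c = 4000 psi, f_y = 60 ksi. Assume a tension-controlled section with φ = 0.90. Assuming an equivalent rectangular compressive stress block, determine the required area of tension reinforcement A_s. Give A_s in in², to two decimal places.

M_n = M_u/φ = 9360/0.90 = 10400 kip·in.
From M_n = 0.85 f'_c a b (d − a/2):
a = d − √(d² − 2M_n/(0.85 f'_c b)) = 33.4 − √(33.4² − 2 × 10400/(0.85 × 4 × 11.5)) = 9.242 in.
A_s = 0.85 f'_c a b / f_y = 0.85 × 4 × 9.242 × 11.5 / 60 = 6.023 in².

A_s ≈ 6.02 in²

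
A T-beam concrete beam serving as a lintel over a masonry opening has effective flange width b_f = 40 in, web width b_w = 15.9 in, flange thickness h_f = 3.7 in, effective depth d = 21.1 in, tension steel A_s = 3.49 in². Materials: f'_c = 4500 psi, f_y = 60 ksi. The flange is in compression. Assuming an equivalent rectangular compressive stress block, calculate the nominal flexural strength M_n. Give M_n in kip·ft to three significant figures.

Tension: T = A_s f_y = 3.49 × 60 = 209.4 kips.
Try a within the flange: a = T/(0.85 f'_c b_f) = 209.4/(0.85 × 4.5 × 40) = 1.369 in.
Since a = 1.369 ≤ h_f = 3.7 in, the stress block lies entirely in the flange; analyse as a rectangular beam of width b_f.
M_n = T(d − a/2) = 209.4 × (21.1 − 0.6845) = 4275.0 kip·in.
M_n = 4275.0/12 = 356.25 kip·ft.

M_n ≈ 356 kip·ft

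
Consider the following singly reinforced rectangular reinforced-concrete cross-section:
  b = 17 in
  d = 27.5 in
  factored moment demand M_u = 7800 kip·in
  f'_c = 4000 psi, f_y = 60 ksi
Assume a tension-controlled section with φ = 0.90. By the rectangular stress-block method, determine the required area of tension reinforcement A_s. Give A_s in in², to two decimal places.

A_s ≈ 5.91 in²

M_n = M_u/φ = 7800/0.90 = 8666.67 kip·in.
From M_n = 0.85 f'_c a b (d − a/2):
a = d − √(d² − 2M_n/(0.85 f'_c b)) = 27.5 − √(27.5² − 2 × 8666.67/(0.85 × 4 × 17)) = 6.137 in.
A_s = 0.85 f'_c a b / f_y = 0.85 × 4 × 6.137 × 17 / 60 = 5.912 in².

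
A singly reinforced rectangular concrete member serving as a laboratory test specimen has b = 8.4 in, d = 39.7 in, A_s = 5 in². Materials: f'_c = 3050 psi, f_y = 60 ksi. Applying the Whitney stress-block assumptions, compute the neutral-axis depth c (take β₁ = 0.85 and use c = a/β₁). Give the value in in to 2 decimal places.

T = A_s f_y = 5 × 60 = 300 kips.
a = T/(0.85 f'_c b) = 300/(0.85 × 3.05 × 8.4) = 13.7760 in.
With β₁ = 0.85, c = a/β₁ = 13.7760/0.85 = 16.21 in.

c ≈ 16.21 in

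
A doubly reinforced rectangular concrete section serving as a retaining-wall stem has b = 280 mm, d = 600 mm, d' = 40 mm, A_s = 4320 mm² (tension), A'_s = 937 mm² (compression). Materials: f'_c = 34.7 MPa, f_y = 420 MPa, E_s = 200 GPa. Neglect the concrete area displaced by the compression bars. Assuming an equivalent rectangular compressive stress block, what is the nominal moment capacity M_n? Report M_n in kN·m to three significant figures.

M_n ≈ 951 kN·m

Assume both tension and compression steel yield.
Net tension couple steel: A_s − A'_s = 3383 mm².
a = (A_s − A'_s) f_y / (0.85 f'_c b) = 1420860/(0.85 × 34.7 × 280) = 172.05 mm.
c = a/β₁ = 172.05/0.802 = 214.53 mm; ε'_s = 0.003(c − d')/c = 0.0024 ≥ f_y/E_s = 0.0021, so compression steel does yield.
M_n = (A_s − A'_s) f_y (d − a/2) + A'_s f_y (d − d') = [1420860 × (600 − 86.025) + 393540 × (600 − 40)] × 10⁻⁶ = 730.29 + 220.38 = 950.67 kN·m.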